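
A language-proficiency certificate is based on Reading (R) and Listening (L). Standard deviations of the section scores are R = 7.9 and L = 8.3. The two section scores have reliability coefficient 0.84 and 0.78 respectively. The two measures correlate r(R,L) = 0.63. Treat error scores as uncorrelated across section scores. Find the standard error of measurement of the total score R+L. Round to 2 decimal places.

Var(total) = 131.3 + 82.6182 = 213.918.
True-score variance = 106.159 + 82.6182 = 188.777, so reliability = 0.8825.
Error variance = 213.918 − 188.777 = 25.1414; SEM = √25.1414 = 5.01.

5.01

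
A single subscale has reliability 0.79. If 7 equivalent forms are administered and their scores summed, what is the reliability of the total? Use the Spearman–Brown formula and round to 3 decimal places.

ρ_k = kρ / (1 + (k−1)ρ) = 7·0.79 / (1 + 6·0.79) = 5.530 / 5.740 = 0.963.

0.963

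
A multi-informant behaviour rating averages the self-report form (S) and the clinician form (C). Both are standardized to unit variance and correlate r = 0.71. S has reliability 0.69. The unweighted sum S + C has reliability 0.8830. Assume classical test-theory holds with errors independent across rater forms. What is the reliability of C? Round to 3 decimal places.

Var(S+C) = 2 + 2·0.71 = 3.420.
True-score variance = ρ_S + ρ_C + 2·0.71, so 0.8830 = (0.69 + ρ_C + 1.42) / 3.420.
ρ_C = 0.8830·3.420 − 0.69 − 1.42 = 0.910.

0.910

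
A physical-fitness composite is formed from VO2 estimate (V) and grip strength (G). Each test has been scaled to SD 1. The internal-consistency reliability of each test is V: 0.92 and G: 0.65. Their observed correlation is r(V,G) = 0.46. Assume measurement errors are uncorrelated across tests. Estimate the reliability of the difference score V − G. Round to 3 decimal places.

0.602

Var(V−G) = 1 + 1 − 2·0.46 = 2 − 0.92 = 1.08.
With uncorrelated errors the cross-covariances are all true-score covariance, so they carry over unchanged; only the diagonal terms shrink to ρᵢσᵢ².
True-score variance = [0.92 + 0.65] − 0.92 = 1.57 − 0.92 = 0.65.
Reliability = 0.65 / 1.08 = 0.602.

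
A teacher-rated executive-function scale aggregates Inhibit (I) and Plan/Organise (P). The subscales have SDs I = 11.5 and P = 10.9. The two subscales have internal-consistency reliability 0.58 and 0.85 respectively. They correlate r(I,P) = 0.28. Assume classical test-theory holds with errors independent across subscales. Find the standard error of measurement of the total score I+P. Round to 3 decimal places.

8.565

Var(total) = 251.06 + 70.196 = 321.256.
True-score variance = 177.694 + 70.196 = 247.889, so reliability = 0.7716.
Error variance = 321.256 − 247.889 = 73.3665; SEM = √73.3665 = 8.565.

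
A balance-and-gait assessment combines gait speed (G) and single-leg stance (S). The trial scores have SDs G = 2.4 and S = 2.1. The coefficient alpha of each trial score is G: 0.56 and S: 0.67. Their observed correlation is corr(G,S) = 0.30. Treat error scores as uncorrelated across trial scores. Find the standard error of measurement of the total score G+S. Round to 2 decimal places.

Var(total) = 10.17 + 3.024 = 13.194.
True-score variance = 6.1803 + 3.024 = 9.2043, so reliability = 0.6976.
Error variance = 13.194 − 9.2043 = 3.9897; SEM = √3.9897 = 2.00.

2.00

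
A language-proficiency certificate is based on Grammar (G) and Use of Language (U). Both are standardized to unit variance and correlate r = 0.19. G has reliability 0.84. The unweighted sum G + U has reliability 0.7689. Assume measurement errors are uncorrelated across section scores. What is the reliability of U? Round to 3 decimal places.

0.610

Var(G+U) = 2 + 2·0.19 = 2.380.
True-score variance = ρ_G + ρ_U + 2·0.19, so 0.7689 = (0.84 + ρ_U + 0.38) / 2.380.
ρ_U = 0.7689·2.380 − 0.84 − 0.38 = 0.610.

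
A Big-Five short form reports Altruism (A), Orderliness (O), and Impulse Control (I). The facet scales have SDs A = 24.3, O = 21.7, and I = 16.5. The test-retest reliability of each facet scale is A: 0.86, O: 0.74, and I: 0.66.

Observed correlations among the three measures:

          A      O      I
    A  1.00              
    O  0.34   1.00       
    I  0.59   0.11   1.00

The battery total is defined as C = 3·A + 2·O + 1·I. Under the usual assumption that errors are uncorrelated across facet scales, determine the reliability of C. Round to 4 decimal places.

0.8816

Var(C) = 3²·24.3² + 2²·21.7² + 16.5² + 2·[6·24.3·21.7·0.34 + 3·24.3·16.5·0.59 + 2·21.7·16.5·0.11] = 7470.22 + 3728.33 = 11198.5.
Because errors are independent across components, Cov(Tᵢ,Tⱼ) = Cov(Xᵢ,Xⱼ); the off-diagonal part of the true-score variance is the same as above.
True-score variance = [3²·24.3²·0.86 + 2²·21.7²·0.74 + 16.5²·0.66] + 3728.33 = 6143.91 + 3728.33 = 9872.24.
Reliability = 9872.24 / 11198.5 = 0.8816.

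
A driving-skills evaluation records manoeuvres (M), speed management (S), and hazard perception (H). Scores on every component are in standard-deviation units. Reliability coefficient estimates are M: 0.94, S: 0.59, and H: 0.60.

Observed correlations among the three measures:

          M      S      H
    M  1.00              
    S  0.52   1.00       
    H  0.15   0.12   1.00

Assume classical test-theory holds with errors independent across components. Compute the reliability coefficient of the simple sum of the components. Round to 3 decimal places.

Var(M+S+H) = 3 + 2·[0.52 + 0.15 + 0.12] = 3 + 1.58 = 4.58.
Under uncorrelated errors the observed covariances equal the true-score covariances, so only the own-variance terms attenuate.
True-score variance = [0.94 + 0.59 + 0.60] + 1.58 = 2.13 + 1.58 = 3.71.
Reliability = 3.71 / 4.58 = 0.810.

0.810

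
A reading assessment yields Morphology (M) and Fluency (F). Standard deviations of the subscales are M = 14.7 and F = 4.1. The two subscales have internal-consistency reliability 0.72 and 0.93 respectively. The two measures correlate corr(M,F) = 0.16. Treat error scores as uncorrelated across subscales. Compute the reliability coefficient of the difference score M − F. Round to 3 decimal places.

0.711

Var(M−F) = 14.7² + 4.1² − 2·14.7·4.1·0.16 = 232.9 − 19.2864 = 213.614.
Under uncorrelated errors the observed covariances equal the true-score covariances, so only the own-variance terms attenuate.
True-score variance = [14.7²·0.72 + 4.1²·0.93] − 19.2864 = 171.218 − 19.2864 = 151.932.
Reliability = 151.932 / 213.614 = 0.711.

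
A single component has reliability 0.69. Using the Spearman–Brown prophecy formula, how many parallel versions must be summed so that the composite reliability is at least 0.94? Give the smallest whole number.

8

k ≥ ρ*(1−ρ₁)/(ρ₁(1−ρ*)) = 0.94·0.31 / (0.69·0.06) = 7.039.
Smallest integer k = 8.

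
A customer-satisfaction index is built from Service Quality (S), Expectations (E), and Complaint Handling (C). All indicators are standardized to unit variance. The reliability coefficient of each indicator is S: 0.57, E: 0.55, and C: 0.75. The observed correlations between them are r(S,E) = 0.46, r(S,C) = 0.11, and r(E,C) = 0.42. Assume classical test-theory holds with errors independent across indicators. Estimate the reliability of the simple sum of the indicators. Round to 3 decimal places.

Var(S+E+C) = 3 + 2·[0.46 + 0.11 + 0.42] = 3 + 1.98 = 4.98.
Under uncorrelated errors the observed covariances equal the true-score covariances, so only the own-variance terms attenuate.
True-score variance = [0.57 + 0.55 + 0.75] + 1.98 = 1.87 + 1.98 = 3.85.
Reliability = 3.85 / 4.98 = 0.773.

0.773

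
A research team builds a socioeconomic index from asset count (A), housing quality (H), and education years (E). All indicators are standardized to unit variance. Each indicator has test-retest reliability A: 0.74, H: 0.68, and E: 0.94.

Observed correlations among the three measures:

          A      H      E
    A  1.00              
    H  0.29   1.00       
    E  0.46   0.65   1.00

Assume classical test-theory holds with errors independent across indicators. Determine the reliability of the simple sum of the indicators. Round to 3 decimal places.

0.890

Var(A+H+E) = 3 + 2·[0.29 + 0.46 + 0.65] = 3 + 2.8 = 5.8.
Under uncorrelated errors the observed covariances equal the true-score covariances, so only the own-variance terms attenuate.
True-score variance = [0.74 + 0.68 + 0.94] + 2.8 = 2.36 + 2.8 = 5.16.
Reliability = 5.16 / 5.8 = 0.890.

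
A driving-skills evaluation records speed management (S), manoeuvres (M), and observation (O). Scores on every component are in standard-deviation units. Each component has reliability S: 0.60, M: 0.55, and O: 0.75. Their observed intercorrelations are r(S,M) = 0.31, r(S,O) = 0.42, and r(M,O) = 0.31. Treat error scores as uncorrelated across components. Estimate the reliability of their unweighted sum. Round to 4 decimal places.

Var(S+M+O) = 3 + 2·[0.31 + 0.42 + 0.31] = 3 + 2.08 = 5.08.
Because errors are independent across components, Cov(Tᵢ,Tⱼ) = Cov(Xᵢ,Xⱼ); the off-diagonal part of the true-score variance is the same as above.
True-score variance = [0.60 + 0.55 + 0.75] + 2.08 = 1.9 + 2.08 = 3.98.
Reliability = 3.98 / 5.08 = 0.7835.

0.7835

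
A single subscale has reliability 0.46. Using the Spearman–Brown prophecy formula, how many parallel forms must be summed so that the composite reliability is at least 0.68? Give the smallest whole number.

3

k ≥ ρ*(1−ρ₁)/(ρ₁(1−ρ*)) = 0.68·0.54 / (0.46·0.32) = 2.495.
Smallest integer k = 3.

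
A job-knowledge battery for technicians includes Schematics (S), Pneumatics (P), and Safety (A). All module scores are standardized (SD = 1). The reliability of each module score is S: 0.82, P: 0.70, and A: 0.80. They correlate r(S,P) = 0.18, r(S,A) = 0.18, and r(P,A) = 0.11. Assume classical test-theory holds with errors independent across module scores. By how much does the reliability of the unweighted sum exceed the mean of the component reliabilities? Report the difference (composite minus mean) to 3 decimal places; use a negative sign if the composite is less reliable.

Var(sum) = 3 + 0.94 = 3.94; true-score variance = 2.32 + 0.94 = 3.26; composite reliability = 0.8274.
Mean component reliability = 0.7733.
Difference = 0.8274 − 0.7733 = 0.054.

0.054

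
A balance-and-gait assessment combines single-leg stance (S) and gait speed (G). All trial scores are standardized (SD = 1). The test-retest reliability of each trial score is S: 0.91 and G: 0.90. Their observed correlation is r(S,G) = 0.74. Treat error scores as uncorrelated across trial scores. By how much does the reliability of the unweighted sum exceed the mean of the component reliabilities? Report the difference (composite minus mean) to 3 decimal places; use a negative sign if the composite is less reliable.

Var(sum) = 2 + 1.48 = 3.48; true-score variance = 1.81 + 1.48 = 3.29; composite reliability = 0.9454.
Mean component reliability = 0.9050.
Difference = 0.9454 − 0.9050 = 0.040.

0.040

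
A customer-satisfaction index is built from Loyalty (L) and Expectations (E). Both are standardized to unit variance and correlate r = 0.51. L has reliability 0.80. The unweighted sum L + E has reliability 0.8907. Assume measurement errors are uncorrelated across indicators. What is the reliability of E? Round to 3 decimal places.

0.870

Var(L+E) = 2 + 2·0.51 = 3.020.
True-score variance = ρ_L + ρ_E + 2·0.51, so 0.8907 = (0.80 + ρ_E + 1.02) / 3.020.
ρ_E = 0.8907·3.020 − 0.80 − 1.02 = 0.870.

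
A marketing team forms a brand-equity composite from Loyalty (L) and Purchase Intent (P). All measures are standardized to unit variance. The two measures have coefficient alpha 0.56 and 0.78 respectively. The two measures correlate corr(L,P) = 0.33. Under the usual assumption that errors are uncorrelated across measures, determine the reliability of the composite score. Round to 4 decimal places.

0.7519

Var(L+P) = 2 + 2·[0.33] = 2 + 0.66 = 2.66.
Because errors are independent across components, Cov(Tᵢ,Tⱼ) = Cov(Xᵢ,Xⱼ); the off-diagonal part of the true-score variance is the same as above.
True-score variance = [0.56 + 0.78] + 0.66 = 1.34 + 0.66 = 2.
Reliability = 2 / 2.66 = 0.7519.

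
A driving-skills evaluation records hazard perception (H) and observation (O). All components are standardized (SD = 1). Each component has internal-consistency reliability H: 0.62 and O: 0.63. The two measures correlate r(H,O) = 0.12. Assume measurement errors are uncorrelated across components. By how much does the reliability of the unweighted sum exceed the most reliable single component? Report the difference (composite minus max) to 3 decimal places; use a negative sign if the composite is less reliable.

0.035

Var(sum) = 2 + 0.24 = 2.24; true-score variance = 1.25 + 0.24 = 1.49; composite reliability = 0.6652.
Max component reliability = 0.6300.
Difference = 0.6652 − 0.6300 = 0.035.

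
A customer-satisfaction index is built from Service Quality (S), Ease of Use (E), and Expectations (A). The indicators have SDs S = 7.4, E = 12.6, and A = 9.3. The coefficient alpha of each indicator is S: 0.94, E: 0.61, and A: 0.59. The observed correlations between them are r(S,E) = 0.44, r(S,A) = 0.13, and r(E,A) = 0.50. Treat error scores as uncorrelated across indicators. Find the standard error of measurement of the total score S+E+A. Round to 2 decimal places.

Var(total) = 300.01 + 217.124 = 517.134.
True-score variance = 199.347 + 217.124 = 416.471, so reliability = 0.8053.
Error variance = 517.134 − 416.471 = 100.663; SEM = √100.663 = 10.03.

10.03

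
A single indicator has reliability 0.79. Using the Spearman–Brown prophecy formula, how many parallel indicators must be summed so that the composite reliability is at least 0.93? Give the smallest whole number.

k ≥ ρ*(1−ρ₁)/(ρ₁(1−ρ*)) = 0.93·0.21 / (0.79·0.07) = 3.532.
Smallest integer k = 4.

4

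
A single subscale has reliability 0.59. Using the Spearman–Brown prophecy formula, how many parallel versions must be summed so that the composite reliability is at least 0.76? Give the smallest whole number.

3

k ≥ ρ*(1−ρ₁)/(ρ₁(1−ρ*)) = 0.76·0.41 / (0.59·0.24) = 2.201.
Smallest integer k = 3.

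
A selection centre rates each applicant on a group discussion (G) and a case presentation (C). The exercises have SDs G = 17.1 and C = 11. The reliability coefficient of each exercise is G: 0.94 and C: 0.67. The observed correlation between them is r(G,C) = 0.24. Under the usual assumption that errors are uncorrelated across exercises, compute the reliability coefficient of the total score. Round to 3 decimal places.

0.886

Var(G+C) = 17.1² + 11² + 2·[17.1·11·0.24] = 413.41 + 90.288 = 503.698.
With uncorrelated errors the cross-covariances are all true-score covariance, so they carry over unchanged; only the diagonal terms shrink to ρᵢσᵢ².
True-score variance = [17.1²·0.94 + 11²·0.67] + 90.288 = 355.935 + 90.288 = 446.223.
Reliability = 446.223 / 503.698 = 0.886.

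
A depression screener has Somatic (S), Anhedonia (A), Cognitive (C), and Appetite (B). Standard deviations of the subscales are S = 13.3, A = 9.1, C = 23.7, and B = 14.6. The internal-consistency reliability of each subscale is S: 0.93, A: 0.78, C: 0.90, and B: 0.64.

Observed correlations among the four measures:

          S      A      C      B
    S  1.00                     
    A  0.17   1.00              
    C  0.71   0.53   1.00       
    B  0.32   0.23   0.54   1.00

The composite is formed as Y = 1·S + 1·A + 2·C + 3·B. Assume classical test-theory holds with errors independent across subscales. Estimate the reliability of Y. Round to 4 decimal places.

0.8902

Var(Y) = 13.3² + 9.1² + 2²·23.7² + 3²·14.6² + 2·[13.3·9.1·0.17 + 2·13.3·23.7·0.71 + 3·13.3·14.6·0.32 + 2·9.1·23.7·0.53 + 3·9.1·14.6·0.23 + 6·23.7·14.6·0.54] = 4424.9 + 4191.95 = 8616.85.
Under uncorrelated errors the observed covariances equal the true-score covariances, so only the own-variance terms attenuate.
True-score variance = [13.3²·0.93 + 9.1²·0.78 + 2²·23.7²·0.90 + 3²·14.6²·0.64] + 4191.95 = 3478.99 + 4191.95 = 7670.93.
Reliability = 7670.93 / 8616.85 = 0.8902.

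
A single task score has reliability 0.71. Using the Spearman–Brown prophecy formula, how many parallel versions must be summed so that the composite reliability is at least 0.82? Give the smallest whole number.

k ≥ ρ*(1−ρ₁)/(ρ₁(1−ρ*)) = 0.82·0.29 / (0.71·0.18) = 1.861.
Smallest integer k = 2.

2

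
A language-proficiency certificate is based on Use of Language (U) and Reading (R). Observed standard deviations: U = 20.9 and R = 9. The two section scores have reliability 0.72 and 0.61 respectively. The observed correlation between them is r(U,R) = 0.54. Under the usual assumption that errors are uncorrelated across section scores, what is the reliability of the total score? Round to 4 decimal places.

Var(U+R) = 20.9² + 9² + 2·[20.9·9·0.54] = 517.81 + 203.148 = 720.958.
With uncorrelated errors the cross-covariances are all true-score covariance, so they carry over unchanged; only the diagonal terms shrink to ρᵢσᵢ².
True-score variance = [20.9²·0.72 + 9²·0.61] + 203.148 = 363.913 + 203.148 = 567.061.
Reliability = 567.061 / 720.958 = 0.7865.

0.7865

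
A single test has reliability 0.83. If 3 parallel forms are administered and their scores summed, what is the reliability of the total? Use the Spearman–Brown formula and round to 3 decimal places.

ρ_k = kρ / (1 + (k−1)ρ) = 3·0.83 / (1 + 2·0.83) = 2.490 / 2.660 = 0.936.

0.936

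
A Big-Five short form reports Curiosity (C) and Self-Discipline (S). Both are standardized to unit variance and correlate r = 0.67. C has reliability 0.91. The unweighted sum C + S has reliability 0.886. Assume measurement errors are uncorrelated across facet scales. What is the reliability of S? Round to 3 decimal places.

Var(C+S) = 2 + 2·0.67 = 3.340.
True-score variance = ρ_C + ρ_S + 2·0.67, so 0.886 = (0.91 + ρ_S + 1.34) / 3.340.
ρ_S = 0.886·3.340 − 0.91 − 1.34 = 0.709.

0.709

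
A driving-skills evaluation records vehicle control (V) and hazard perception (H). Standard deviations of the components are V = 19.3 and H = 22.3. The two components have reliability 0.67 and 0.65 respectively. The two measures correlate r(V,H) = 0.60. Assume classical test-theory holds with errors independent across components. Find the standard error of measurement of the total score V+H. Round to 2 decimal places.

Var(total) = 869.78 + 516.468 = 1386.25.
True-score variance = 572.807 + 516.468 = 1089.27, so reliability = 0.7858.
Error variance = 1386.25 − 1089.27 = 296.973; SEM = √296.973 = 17.23.

17.23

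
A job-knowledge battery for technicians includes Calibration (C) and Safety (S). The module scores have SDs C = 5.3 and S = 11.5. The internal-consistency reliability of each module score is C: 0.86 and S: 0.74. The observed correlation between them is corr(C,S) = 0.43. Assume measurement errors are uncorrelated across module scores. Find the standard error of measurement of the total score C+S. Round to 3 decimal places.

Var(total) = 160.34 + 52.417 = 212.757.
True-score variance = 122.022 + 52.417 = 174.439, so reliability = 0.8199.
Error variance = 212.757 − 174.439 = 38.3176; SEM = √38.3176 = 6.190.

6.190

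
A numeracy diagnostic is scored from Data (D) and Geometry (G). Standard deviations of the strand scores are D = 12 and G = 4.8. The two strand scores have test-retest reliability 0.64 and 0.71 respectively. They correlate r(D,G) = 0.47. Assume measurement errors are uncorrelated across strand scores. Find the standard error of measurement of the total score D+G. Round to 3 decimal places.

Var(total) = 167.04 + 54.144 = 221.184.
True-score variance = 108.518 + 54.144 = 162.662, so reliability = 0.7354.
Error variance = 221.184 − 162.662 = 58.5216; SEM = √58.5216 = 7.650.

7.650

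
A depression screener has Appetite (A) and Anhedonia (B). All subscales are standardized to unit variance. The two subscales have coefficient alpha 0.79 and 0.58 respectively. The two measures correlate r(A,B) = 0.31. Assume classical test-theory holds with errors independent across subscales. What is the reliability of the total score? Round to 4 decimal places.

Var(A+B) = 2 + 2·[0.31] = 2 + 0.62 = 2.62.
Because errors are independent across components, Cov(Tᵢ,Tⱼ) = Cov(Xᵢ,Xⱼ); the off-diagonal part of the true-score variance is the same as above.
True-score variance = [0.79 + 0.58] + 0.62 = 1.37 + 0.62 = 1.99.
Reliability = 1.99 / 2.62 = 0.7595.

0.7595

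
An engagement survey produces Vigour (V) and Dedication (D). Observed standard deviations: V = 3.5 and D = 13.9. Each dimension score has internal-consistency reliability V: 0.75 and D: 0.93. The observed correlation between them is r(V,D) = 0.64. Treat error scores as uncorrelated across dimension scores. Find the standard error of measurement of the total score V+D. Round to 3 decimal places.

Var(total) = 205.46 + 62.272 = 267.732.
True-score variance = 188.873 + 62.272 = 251.145, so reliability = 0.9380.
Error variance = 267.732 − 251.145 = 16.5872; SEM = √16.5872 = 4.073.

4.073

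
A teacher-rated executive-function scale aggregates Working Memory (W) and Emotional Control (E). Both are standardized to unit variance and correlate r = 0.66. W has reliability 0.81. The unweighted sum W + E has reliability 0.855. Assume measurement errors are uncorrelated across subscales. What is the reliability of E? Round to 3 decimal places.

Var(W+E) = 2 + 2·0.66 = 3.320.
True-score variance = ρ_W + ρ_E + 2·0.66, so 0.855 = (0.81 + ρ_E + 1.32) / 3.320.
ρ_E = 0.855·3.320 − 0.81 − 1.32 = 0.709.

0.709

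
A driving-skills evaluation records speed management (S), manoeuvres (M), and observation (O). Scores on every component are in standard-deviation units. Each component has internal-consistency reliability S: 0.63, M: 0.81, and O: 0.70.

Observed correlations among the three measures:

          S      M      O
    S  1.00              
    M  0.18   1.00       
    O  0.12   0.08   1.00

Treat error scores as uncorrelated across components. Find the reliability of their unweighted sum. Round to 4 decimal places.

Var(S+M+O) = 3 + 2·[0.18 + 0.12 + 0.08] = 3 + 0.76 = 3.76.
With uncorrelated errors the cross-covariances are all true-score covariance, so they carry over unchanged; only the diagonal terms shrink to ρᵢσᵢ².
True-score variance = [0.63 + 0.81 + 0.70] + 0.76 = 2.14 + 0.76 = 2.9.
Reliability = 2.9 / 3.76 = 0.7713.

0.7713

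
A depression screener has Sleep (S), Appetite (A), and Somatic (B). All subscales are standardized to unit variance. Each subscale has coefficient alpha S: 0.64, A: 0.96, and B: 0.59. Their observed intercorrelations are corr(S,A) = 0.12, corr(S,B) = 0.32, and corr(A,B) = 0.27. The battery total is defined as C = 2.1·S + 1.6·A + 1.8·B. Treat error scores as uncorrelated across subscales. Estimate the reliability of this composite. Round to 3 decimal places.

0.799

Var(C) = 2.1² + 1.6² + 1.8² + 2·[3.36·0.12 + 3.78·0.32 + 2.88·0.27] = 10.21 + 4.7808 = 14.9908.
With uncorrelated errors the cross-covariances are all true-score covariance, so they carry over unchanged; only the diagonal terms shrink to ρᵢσᵢ².
True-score variance = [2.1²·0.64 + 1.6²·0.96 + 1.8²·0.59] + 4.7808 = 7.1916 + 4.7808 = 11.9724.
Reliability = 11.9724 / 14.9908 = 0.799.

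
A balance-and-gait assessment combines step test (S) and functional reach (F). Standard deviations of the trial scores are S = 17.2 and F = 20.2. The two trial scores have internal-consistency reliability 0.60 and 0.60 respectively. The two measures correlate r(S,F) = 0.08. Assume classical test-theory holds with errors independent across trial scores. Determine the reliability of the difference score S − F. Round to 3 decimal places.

Var(S−F) = 17.2² + 20.2² − 2·17.2·20.2·0.08 = 703.88 − 55.5904 = 648.29.
Under uncorrelated errors the observed covariances equal the true-score covariances, so only the own-variance terms attenuate.
True-score variance = [17.2²·0.60 + 20.2²·0.60] − 55.5904 = 422.328 − 55.5904 = 366.738.
Reliability = 366.738 / 648.29 = 0.566.

0.566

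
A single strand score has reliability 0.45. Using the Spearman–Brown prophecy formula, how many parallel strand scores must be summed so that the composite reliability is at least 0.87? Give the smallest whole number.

9

k ≥ ρ*(1−ρ₁)/(ρ₁(1−ρ*)) = 0.87·0.55 / (0.45·0.13) = 8.179.
Smallest integer k = 9.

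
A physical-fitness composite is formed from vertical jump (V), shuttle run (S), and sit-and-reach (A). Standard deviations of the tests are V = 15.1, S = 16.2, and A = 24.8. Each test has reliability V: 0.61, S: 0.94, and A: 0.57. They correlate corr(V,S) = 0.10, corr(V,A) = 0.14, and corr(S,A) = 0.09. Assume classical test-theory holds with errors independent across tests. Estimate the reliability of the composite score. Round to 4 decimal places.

0.7228

Var(V+S+A) = 15.1² + 16.2² + 24.8² + 2·[15.1·16.2·0.10 + 15.1·24.8·0.14 + 16.2·24.8·0.09] = 1105.49 + 226.095 = 1331.59.
Because errors are independent across components, Cov(Tᵢ,Tⱼ) = Cov(Xᵢ,Xⱼ); the off-diagonal part of the true-score variance is the same as above.
True-score variance = [15.1²·0.61 + 16.2²·0.94 + 24.8²·0.57] + 226.095 = 736.352 + 226.095 = 962.448.
Reliability = 962.448 / 1331.59 = 0.7228.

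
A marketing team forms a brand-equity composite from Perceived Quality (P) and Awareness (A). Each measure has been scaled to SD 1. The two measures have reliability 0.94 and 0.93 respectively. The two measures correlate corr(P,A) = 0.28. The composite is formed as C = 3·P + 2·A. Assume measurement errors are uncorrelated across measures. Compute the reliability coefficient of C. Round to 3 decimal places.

Var(C) = 3² + 2² + 2·[6·0.28] = 13 + 3.36 = 16.36.
Under uncorrelated errors the observed covariances equal the true-score covariances, so only the own-variance terms attenuate.
True-score variance = [3²·0.94 + 2²·0.93] + 3.36 = 12.18 + 3.36 = 15.54.
Reliability = 15.54 / 16.36 = 0.950.

0.950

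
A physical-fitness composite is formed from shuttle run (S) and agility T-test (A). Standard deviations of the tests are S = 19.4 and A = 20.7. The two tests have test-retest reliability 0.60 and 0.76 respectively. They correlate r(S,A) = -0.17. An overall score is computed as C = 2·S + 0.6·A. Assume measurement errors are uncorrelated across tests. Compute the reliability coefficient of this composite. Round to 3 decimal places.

0.573

Var(C) = 2²·19.4² + 0.6²·20.7² + 2·[1.2·19.4·20.7·(-0.17)] = 1659.7 − 163.845 = 1495.85.
Because errors are independent across components, Cov(Tᵢ,Tⱼ) = Cov(Xᵢ,Xⱼ); the off-diagonal part of the true-score variance is the same as above.
True-score variance = [2²·19.4²·0.60 + 0.6²·20.7²·0.76] − 163.845 = 1020.5 − 163.845 = 856.654.
Reliability = 856.654 / 1495.85 = 0.573.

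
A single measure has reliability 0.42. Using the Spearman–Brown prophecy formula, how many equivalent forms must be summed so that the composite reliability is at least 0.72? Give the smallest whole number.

4

k ≥ ρ*(1−ρ₁)/(ρ₁(1−ρ*)) = 0.72·0.58 / (0.42·0.28) = 3.551.
Smallest integer k = 4.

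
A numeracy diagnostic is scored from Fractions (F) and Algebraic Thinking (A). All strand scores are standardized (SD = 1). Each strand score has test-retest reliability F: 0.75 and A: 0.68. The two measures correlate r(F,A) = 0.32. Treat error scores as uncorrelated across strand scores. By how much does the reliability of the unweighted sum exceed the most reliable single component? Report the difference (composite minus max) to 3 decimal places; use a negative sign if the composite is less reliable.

0.034

Var(sum) = 2 + 0.64 = 2.64; true-score variance = 1.43 + 0.64 = 2.07; composite reliability = 0.7841.
Max component reliability = 0.7500.
Difference = 0.7841 − 0.7500 = 0.034.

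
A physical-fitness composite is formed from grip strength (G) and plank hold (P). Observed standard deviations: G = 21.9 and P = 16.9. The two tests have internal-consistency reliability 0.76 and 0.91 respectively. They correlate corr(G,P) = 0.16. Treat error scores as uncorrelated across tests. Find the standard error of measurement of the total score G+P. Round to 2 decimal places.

Var(total) = 765.22 + 118.435 = 883.655.
True-score variance = 624.409 + 118.435 = 742.844, so reliability = 0.8406.
Error variance = 883.655 − 742.844 = 140.811; SEM = √140.811 = 11.87.

11.87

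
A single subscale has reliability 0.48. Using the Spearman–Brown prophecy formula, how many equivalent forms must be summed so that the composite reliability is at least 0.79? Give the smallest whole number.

5

k ≥ ρ*(1−ρ₁)/(ρ₁(1−ρ*)) = 0.79·0.52 / (0.48·0.21) = 4.075.
Smallest integer k = 5.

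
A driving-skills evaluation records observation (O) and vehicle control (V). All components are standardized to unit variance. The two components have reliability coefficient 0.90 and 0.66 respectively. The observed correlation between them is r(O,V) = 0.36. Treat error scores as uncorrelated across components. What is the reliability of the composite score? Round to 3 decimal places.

0.838

Var(O+V) = 2 + 2·[0.36] = 2 + 0.72 = 2.72.
Because errors are independent across components, Cov(Tᵢ,Tⱼ) = Cov(Xᵢ,Xⱼ); the off-diagonal part of the true-score variance is the same as above.
True-score variance = [0.90 + 0.66] + 0.72 = 1.56 + 0.72 = 2.28.
Reliability = 2.28 / 2.72 = 0.838.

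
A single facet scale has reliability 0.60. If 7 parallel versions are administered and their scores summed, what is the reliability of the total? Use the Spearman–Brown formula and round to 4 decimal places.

ρ_k = kρ / (1 + (k−1)ρ) = 7·0.60 / (1 + 6·0.60) = 4.200 / 4.600 = 0.9130.

0.9130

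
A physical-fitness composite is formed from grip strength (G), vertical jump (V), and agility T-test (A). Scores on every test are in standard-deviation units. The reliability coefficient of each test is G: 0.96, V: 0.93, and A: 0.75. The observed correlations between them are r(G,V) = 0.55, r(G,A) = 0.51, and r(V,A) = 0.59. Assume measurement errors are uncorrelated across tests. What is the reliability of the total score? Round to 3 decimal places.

0.943

Var(G+V+A) = 3 + 2·[0.55 + 0.51 + 0.59] = 3 + 3.3 = 6.3.
Under uncorrelated errors the observed covariances equal the true-score covariances, so only the own-variance terms attenuate.
True-score variance = [0.96 + 0.93 + 0.75] + 3.3 = 2.64 + 3.3 = 5.94.
Reliability = 5.94 / 6.3 = 0.943.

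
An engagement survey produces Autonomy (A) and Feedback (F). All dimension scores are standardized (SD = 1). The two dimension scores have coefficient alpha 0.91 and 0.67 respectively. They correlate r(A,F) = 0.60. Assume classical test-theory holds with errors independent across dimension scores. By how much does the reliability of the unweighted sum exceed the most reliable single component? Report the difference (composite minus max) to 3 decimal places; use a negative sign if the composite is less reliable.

Var(sum) = 2 + 1.2 = 3.2; true-score variance = 1.58 + 1.2 = 2.78; composite reliability = 0.8688.
Max component reliability = 0.9100.
Difference = 0.8688 − 0.9100 = -0.041.

-0.041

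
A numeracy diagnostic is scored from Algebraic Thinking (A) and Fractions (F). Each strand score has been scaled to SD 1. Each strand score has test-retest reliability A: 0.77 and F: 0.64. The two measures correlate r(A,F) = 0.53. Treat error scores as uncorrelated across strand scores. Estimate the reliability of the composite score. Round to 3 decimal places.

Var(A+F) = 2 + 2·[0.53] = 2 + 1.06 = 3.06.
Under uncorrelated errors the observed covariances equal the true-score covariances, so only the own-variance terms attenuate.
True-score variance = [0.77 + 0.64] + 1.06 = 1.41 + 1.06 = 2.47.
Reliability = 2.47 / 3.06 = 0.807.

0.807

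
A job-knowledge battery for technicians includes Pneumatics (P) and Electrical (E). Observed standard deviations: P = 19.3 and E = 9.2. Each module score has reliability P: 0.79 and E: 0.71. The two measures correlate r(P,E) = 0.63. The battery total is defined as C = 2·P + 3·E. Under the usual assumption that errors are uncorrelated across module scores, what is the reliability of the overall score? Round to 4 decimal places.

0.8515

Var(C) = 2²·19.3² + 3²·9.2² + 2·[6·19.3·9.2·0.63] = 2251.72 + 1342.35 = 3594.07.
Because errors are independent across components, Cov(Tᵢ,Tⱼ) = Cov(Xᵢ,Xⱼ); the off-diagonal part of the true-score variance is the same as above.
True-score variance = [2²·19.3²·0.79 + 3²·9.2²·0.71] + 1342.35 = 1717.92 + 1342.35 = 3060.27.
Reliability = 3060.27 / 3594.07 = 0.8515.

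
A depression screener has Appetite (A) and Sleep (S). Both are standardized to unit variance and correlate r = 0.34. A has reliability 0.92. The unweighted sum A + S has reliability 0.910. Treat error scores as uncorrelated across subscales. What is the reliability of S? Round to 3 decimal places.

0.839

Var(A+S) = 2 + 2·0.34 = 2.680.
True-score variance = ρ_A + ρ_S + 2·0.34, so 0.910 = (0.92 + ρ_S + 0.68) / 2.680.
ρ_S = 0.910·2.680 − 0.92 − 0.68 = 0.839.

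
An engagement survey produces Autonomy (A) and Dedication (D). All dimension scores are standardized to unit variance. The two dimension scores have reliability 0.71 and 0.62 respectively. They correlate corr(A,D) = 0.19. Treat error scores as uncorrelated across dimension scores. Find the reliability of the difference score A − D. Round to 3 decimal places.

Var(A−D) = 1 + 1 − 2·0.19 = 2 − 0.38 = 1.62.
Under uncorrelated errors the observed covariances equal the true-score covariances, so only the own-variance terms attenuate.
True-score variance = [0.71 + 0.62] − 0.38 = 1.33 − 0.38 = 0.95.
Reliability = 0.95 / 1.62 = 0.586.

0.586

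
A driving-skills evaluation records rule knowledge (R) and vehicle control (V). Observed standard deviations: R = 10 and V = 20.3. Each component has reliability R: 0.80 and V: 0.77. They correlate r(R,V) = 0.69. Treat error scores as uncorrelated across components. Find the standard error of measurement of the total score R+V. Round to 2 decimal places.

Var(total) = 512.09 + 280.14 = 792.23.
True-score variance = 397.309 + 280.14 = 677.449, so reliability = 0.8551.
Error variance = 792.23 − 677.449 = 114.781; SEM = √114.781 = 10.71.

10.71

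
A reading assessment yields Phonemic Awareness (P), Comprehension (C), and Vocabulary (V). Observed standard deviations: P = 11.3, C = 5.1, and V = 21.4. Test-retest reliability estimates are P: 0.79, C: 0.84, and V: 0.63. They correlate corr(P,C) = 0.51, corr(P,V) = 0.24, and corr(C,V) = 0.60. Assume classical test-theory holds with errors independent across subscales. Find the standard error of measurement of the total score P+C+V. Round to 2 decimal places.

14.16

Var(total) = 611.66 + 305.824 = 917.484.
True-score variance = 411.238 + 305.824 = 717.062, so reliability = 0.7816.
Error variance = 917.484 − 717.062 = 200.422; SEM = √200.422 = 14.16.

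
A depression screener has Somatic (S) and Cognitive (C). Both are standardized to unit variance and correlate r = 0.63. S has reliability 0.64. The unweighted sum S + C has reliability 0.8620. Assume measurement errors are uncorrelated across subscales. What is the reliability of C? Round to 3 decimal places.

0.910

Var(S+C) = 2 + 2·0.63 = 3.260.
True-score variance = ρ_S + ρ_C + 2·0.63, so 0.8620 = (0.64 + ρ_C + 1.26) / 3.260.
ρ_C = 0.8620·3.260 − 0.64 − 1.26 = 0.910.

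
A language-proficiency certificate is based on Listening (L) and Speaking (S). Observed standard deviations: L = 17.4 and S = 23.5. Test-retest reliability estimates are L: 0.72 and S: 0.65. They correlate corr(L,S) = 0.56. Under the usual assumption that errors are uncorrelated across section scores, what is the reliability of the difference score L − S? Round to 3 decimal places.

Var(L−S) = 17.4² + 23.5² − 2·17.4·23.5·0.56 = 855.01 − 457.968 = 397.042.
Because errors are independent across components, Cov(Tᵢ,Tⱼ) = Cov(Xᵢ,Xⱼ); the off-diagonal part of the true-score variance is the same as above.
True-score variance = [17.4²·0.72 + 23.5²·0.65] − 457.968 = 576.95 − 457.968 = 118.982.
Reliability = 118.982 / 397.042 = 0.300.

0.300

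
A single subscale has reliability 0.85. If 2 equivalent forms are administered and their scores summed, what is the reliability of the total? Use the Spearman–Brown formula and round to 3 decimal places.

0.919

ρ_k = kρ / (1 + (k−1)ρ) = 2·0.85 / (1 + 1·0.85) = 1.700 / 1.850 = 0.919.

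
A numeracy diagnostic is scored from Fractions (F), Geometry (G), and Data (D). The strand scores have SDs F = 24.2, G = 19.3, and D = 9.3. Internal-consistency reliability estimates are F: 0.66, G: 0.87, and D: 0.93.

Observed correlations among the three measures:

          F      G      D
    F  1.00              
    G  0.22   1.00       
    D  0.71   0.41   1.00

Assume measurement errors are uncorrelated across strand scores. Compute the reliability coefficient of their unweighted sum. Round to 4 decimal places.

0.8523

Var(F+G+D) = 24.2² + 19.3² + 9.3² + 2·[24.2·19.3·0.22 + 24.2·9.3·0.71 + 19.3·9.3·0.41] = 1044.62 + 672.273 = 1716.89.
With uncorrelated errors the cross-covariances are all true-score covariance, so they carry over unchanged; only the diagonal terms shrink to ρᵢσᵢ².
True-score variance = [24.2²·0.66 + 19.3²·0.87 + 9.3²·0.93] + 672.273 = 791.024 + 672.273 = 1463.3.
Reliability = 1463.3 / 1716.89 = 0.8523.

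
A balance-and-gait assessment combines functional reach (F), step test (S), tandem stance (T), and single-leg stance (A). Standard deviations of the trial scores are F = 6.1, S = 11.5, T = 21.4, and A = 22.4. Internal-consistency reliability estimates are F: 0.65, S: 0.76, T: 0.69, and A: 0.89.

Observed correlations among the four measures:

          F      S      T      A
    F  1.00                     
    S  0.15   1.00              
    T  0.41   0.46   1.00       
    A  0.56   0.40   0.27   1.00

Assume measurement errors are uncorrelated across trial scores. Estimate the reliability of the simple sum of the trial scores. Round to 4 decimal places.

0.8849

Var(F+S+T+A) = 6.1² + 11.5² + 21.4² + 22.4² + 2·[6.1·11.5·0.15 + 6.1·21.4·0.41 + 6.1·22.4·0.56 + 11.5·21.4·0.46 + 11.5·22.4·0.40 + 21.4·22.4·0.27] = 1129.18 + 972.471 = 2101.65.
Because errors are independent across components, Cov(Tᵢ,Tⱼ) = Cov(Xᵢ,Xⱼ); the off-diagonal part of the true-score variance is the same as above.
True-score variance = [6.1²·0.65 + 11.5²·0.76 + 21.4²·0.69 + 22.4²·0.89] + 972.471 = 887.255 + 972.471 = 1859.73.
Reliability = 1859.73 / 2101.65 = 0.8849.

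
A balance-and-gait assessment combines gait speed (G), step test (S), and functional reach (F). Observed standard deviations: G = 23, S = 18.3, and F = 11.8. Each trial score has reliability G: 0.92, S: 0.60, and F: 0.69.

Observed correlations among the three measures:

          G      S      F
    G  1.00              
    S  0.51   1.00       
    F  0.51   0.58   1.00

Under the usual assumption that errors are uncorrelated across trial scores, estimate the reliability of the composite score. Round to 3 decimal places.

Var(G+S+F) = 23² + 18.3² + 11.8² + 2·[23·18.3·0.51 + 23·11.8·0.51 + 18.3·11.8·0.58] = 1003.13 + 956.636 = 1959.77.
With uncorrelated errors the cross-covariances are all true-score covariance, so they carry over unchanged; only the diagonal terms shrink to ρᵢσᵢ².
True-score variance = [23²·0.92 + 18.3²·0.60 + 11.8²·0.69] + 956.636 = 783.69 + 956.636 = 1740.33.
Reliability = 1740.33 / 1959.77 = 0.888.

0.888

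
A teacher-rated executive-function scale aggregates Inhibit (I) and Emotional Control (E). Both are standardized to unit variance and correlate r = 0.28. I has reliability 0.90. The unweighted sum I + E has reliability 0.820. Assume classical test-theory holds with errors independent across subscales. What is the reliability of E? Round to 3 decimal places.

0.639

Var(I+E) = 2 + 2·0.28 = 2.560.
True-score variance = ρ_I + ρ_E + 2·0.28, so 0.820 = (0.90 + ρ_E + 0.56) / 2.560.
ρ_E = 0.820·2.560 − 0.90 − 0.56 = 0.639.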